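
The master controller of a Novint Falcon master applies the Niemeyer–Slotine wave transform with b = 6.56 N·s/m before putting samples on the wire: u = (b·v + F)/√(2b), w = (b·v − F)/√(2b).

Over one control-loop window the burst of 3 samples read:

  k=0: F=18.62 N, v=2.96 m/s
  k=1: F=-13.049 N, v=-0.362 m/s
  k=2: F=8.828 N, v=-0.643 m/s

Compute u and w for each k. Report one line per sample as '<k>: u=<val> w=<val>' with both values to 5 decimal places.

0: u=10.50138 w=0.22020
1: u=-4.25816 w=2.94694
2: u=1.27270 w=-3.60175

k=0: b·v=6.56×2.96=19.41760; √(2b)=3.62215; u=(19.41760+18.62)/3.62215=10.50138, w=(19.41760−18.62)/3.62215=0.22020
k=1: b·v=6.56×(-0.362)=-2.37472; √(2b)=3.62215; u=(-2.37472+(-13.049))/3.62215=-4.25816, w=(-2.37472−(-13.049))/3.62215=2.94694
k=2: b·v=6.56×(-0.643)=-4.21808; √(2b)=3.62215; u=(-4.21808+8.828)/3.62215=1.27270, w=(-4.21808−8.828)/3.62215=-3.60175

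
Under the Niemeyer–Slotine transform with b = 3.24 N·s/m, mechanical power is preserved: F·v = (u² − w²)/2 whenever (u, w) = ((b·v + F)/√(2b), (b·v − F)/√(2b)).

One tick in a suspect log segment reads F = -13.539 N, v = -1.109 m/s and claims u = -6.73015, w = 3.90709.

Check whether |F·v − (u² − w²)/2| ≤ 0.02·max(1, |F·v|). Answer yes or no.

yes

F·v = (-13.539)×(-1.109) = 15.01475 W.
(u² − w²)/2 = (45.29492 − 15.26535)/2 = 15.01478 W.
|Δ| = 0.00003;  2% of max(1, |F·v|) = 0.30030.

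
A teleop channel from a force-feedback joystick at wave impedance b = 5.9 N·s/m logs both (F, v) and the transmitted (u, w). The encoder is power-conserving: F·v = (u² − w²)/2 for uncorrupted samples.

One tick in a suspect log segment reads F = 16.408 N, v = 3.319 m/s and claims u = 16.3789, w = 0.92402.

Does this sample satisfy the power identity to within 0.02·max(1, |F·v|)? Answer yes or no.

F·v = 16.408×3.319 = 54.45815 W.
(u² − w²)/2 = (268.26837 − 0.85381)/2 = 133.70728 W.
|Δ| = 79.24912;  2% of max(1, |F·v|) = 1.08916.

no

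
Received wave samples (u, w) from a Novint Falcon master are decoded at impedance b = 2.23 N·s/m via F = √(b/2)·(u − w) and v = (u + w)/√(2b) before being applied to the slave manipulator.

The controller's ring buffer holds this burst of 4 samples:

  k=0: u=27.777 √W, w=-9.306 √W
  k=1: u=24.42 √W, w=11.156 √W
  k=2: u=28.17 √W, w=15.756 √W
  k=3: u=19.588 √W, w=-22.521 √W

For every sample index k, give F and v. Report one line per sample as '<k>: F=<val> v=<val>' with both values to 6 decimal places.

0: F=39.157260 v=8.746272
1: F=14.005930 v=16.845724
2: F=13.108385 v=20.799564
3: F=44.464392 v=-1.388816

k=0: u−w=37.083000, u+w=18.471000; √(b/2)=1.055936, √(2b)=2.111871; F=1.055936×37.083=39.157260, v=18.471000/2.111871=8.746272
k=1: u−w=13.264000, u+w=35.576000; √(b/2)=1.055936, √(2b)=2.111871; F=1.055936×13.264=14.005930, v=35.576000/2.111871=16.845724
k=2: u−w=12.414000, u+w=43.926000; √(b/2)=1.055936, √(2b)=2.111871; F=1.055936×12.414=13.108385, v=43.926000/2.111871=20.799564
k=3: u−w=42.109000, u+w=-2.933000; √(b/2)=1.055936, √(2b)=2.111871; F=1.055936×42.109=44.464392, v=-2.933000/2.111871=-1.388816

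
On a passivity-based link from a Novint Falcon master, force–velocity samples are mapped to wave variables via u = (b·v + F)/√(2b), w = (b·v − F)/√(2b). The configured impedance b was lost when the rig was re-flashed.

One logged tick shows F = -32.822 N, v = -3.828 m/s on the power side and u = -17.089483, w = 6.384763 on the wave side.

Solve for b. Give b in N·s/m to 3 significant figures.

u + w = -10.704720;  u + w = √(2b)·v, so √(2b) = -10.704720/(-3.828) = 2.796426.
b = (√(2b))²/2 = 7.820000/2 = 3.910000.
(Check via u − w = 2F/√(2b): u − w = -23.474246, 2F/√(2b) = -23.474246.)

b = 3.91 N·s/m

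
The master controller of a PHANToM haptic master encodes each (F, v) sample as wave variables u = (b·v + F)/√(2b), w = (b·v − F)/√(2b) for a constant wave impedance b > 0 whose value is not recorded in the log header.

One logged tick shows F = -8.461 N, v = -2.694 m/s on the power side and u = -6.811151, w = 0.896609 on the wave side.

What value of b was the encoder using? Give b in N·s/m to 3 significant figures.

b = 2.41 N·s/m

u + w = -5.914542;  u + w = √(2b)·v, so √(2b) = -5.914542/(-2.694) = 2.195450.
b = (√(2b))²/2 = 4.820000/2 = 2.410000.
(Check via u − w = 2F/√(2b): u − w = -7.707760, 2F/√(2b) = -7.707760.)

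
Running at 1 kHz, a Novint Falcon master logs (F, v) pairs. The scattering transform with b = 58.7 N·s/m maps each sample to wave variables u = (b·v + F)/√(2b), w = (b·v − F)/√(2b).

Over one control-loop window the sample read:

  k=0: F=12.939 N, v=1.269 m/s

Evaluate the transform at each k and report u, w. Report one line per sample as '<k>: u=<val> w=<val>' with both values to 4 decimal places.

0: u=8.0691 w=5.6807

k=0: b·v=58.7×1.269=74.4903; √(2b)=10.8351; u=(74.4903+12.939)/10.8351=8.0691, w=(74.4903−12.939)/10.8351=5.6807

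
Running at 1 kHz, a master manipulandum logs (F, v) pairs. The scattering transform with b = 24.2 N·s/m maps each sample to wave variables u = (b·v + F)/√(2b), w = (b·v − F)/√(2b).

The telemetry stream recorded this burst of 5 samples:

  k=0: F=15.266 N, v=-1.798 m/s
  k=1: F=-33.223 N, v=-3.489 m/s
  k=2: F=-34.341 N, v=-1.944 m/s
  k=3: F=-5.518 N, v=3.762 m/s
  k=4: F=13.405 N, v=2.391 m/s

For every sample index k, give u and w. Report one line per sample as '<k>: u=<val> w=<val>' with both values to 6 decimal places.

k=0: b·v=24.2×(-1.798)=-43.511600; √(2b)=6.957011; u=(-43.511600+15.266)/6.957011=-4.060020, w=(-43.511600−15.266)/6.957011=-8.448686
k=1: b·v=24.2×(-3.489)=-84.433800; √(2b)=6.957011; u=(-84.433800+(-33.223))/6.957011=-16.911976, w=(-84.433800−(-33.223))/6.957011=-7.361035
k=2: b·v=24.2×(-1.944)=-47.044800; √(2b)=6.957011; u=(-47.044800+(-34.341))/6.957011=-11.698386, w=(-47.044800−(-34.341))/6.957011=-1.826043
k=3: b·v=24.2×3.762=91.040400; √(2b)=6.957011; u=(91.040400+(-5.518))/6.957011=12.292981, w=(91.040400−(-5.518))/6.957011=13.879294
k=4: b·v=24.2×2.391=57.862200; √(2b)=6.957011; u=(57.862200+13.405)/6.957011=10.243940, w=(57.862200−13.405)/6.957011=6.390273

0: u=-4.060020 w=-8.448686
1: u=-16.911976 w=-7.361035
2: u=-11.698386 w=-1.826043
3: u=12.292981 w=13.879294
4: u=10.243940 w=6.390273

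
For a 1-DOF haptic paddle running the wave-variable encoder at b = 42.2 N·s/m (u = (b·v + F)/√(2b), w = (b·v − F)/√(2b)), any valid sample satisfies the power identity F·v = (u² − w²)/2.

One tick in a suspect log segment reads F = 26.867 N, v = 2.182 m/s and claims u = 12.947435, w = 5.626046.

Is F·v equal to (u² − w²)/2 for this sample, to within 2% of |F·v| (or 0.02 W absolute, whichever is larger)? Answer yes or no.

F·v = 26.867×2.182 = 58.623794 W.
(u² − w²)/2 = (167.636073 − 31.652394)/2 = 67.991840 W.
|Δ| = 9.368046;  2% of max(1, |F·v|) = 1.172476.

no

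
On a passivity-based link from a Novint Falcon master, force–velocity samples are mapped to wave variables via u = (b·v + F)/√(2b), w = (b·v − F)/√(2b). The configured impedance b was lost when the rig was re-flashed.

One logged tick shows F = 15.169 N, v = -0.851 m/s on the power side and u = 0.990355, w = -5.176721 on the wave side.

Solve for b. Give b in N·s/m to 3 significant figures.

b = 12.1 N·s/m

u + w = -4.186366;  u + w = √(2b)·v, so √(2b) = -4.186366/(-0.851) = 4.919349.
b = (√(2b))²/2 = 24.199995/2 = 12.099997.
(Check via u − w = 2F/√(2b): u − w = 6.167076, 2F/√(2b) = 6.167076.)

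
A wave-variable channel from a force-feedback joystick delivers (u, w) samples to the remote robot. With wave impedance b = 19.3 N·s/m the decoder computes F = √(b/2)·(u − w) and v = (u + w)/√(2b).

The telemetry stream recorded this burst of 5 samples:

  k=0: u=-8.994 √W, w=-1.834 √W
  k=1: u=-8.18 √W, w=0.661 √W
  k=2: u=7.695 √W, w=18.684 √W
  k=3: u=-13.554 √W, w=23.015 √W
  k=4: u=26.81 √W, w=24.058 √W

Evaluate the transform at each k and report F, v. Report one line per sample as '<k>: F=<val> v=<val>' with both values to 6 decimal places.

k=0: u−w=-7.160000, u+w=-10.828000; √(b/2)=3.106445, √(2b)=6.212890; F=3.106445×(-7.16)=-22.242146, v=-10.828000/6.212890=-1.742828
k=1: u−w=-8.841000, u+w=-7.519000; √(b/2)=3.106445, √(2b)=6.212890; F=3.106445×(-8.841)=-27.464079, v=-7.519000/6.212890=-1.210226
k=2: u−w=-10.989000, u+w=26.379000; √(b/2)=3.106445, √(2b)=6.212890; F=3.106445×(-10.989)=-34.136723, v=26.379000/6.212890=4.245850
k=3: u−w=-36.569000, u+w=9.461000; √(b/2)=3.106445, √(2b)=6.212890; F=3.106445×(-36.569)=-113.599584, v=9.461000/6.212890=1.522802
k=4: u−w=2.752000, u+w=50.868000; √(b/2)=3.106445, √(2b)=6.212890; F=3.106445×2.752=8.548936, v=50.868000/6.212890=8.187494

0: F=-22.242146 v=-1.742828
1: F=-27.464079 v=-1.210226
2: F=-34.136723 v=4.245850
3: F=-113.599584 v=1.522802
4: F=8.548936 v=8.187494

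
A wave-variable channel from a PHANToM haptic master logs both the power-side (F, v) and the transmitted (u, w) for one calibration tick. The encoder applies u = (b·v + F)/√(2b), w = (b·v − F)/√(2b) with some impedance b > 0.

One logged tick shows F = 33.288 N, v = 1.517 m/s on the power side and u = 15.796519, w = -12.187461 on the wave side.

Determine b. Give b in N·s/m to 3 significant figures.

u + w = 3.609058;  u + w = √(2b)·v, so √(2b) = 3.609058/1.517 = 2.379076.
b = (√(2b))²/2 = 5.660002/2 = 2.830001.
(Check via u − w = 2F/√(2b): u − w = 27.983980, 2F/√(2b) = 27.983976.)

b = 2.83 N·s/m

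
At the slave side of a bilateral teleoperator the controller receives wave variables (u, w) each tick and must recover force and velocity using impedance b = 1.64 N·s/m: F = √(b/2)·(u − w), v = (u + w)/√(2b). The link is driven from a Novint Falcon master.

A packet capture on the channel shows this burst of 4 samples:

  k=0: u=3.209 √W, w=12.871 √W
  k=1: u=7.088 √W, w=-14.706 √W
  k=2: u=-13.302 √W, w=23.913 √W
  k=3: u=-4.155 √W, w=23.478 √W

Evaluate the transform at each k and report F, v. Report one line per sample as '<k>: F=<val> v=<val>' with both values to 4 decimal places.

k=0: u−w=-9.6620, u+w=16.0800; √(b/2)=0.9055, √(2b)=1.8111; F=0.9055×(-9.662)=-8.7493, v=16.0800/1.8111=8.8787
k=1: u−w=21.7940, u+w=-7.6180; √(b/2)=0.9055, √(2b)=1.8111; F=0.9055×21.794=19.7353, v=-7.6180/1.8111=-4.2063
k=2: u−w=-37.2150, u+w=10.6110; √(b/2)=0.9055, √(2b)=1.8111; F=0.9055×(-37.215)=-33.6996, v=10.6110/1.8111=5.8589
k=3: u−w=-27.6330, u+w=19.3230; √(b/2)=0.9055, √(2b)=1.8111; F=0.9055×(-27.633)=-25.0227, v=19.3230/1.8111=10.6693

0: F=-8.7493 v=8.8787
1: F=19.7353 v=-4.2063
2: F=-33.6996 v=5.8589
3: F=-25.0227 v=10.6693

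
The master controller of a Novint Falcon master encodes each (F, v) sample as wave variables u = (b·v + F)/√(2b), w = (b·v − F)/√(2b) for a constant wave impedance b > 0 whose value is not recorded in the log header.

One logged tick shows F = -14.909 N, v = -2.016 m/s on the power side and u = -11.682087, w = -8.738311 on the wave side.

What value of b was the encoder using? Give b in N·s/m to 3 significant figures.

u + w = -20.420398;  u + w = √(2b)·v, so √(2b) = -20.420398/(-2.016) = 10.129166.
b = (√(2b))²/2 = 102.599997/2 = 51.299999.
(Check via u − w = 2F/√(2b): u − w = -2.943776, 2F/√(2b) = -2.943777.)

b = 51.3 N·s/m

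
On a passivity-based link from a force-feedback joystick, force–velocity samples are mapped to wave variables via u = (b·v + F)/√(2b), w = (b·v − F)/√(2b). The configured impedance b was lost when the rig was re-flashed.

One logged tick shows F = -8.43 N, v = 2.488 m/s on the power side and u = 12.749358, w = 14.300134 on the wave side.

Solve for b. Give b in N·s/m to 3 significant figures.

u + w = 27.049492;  u + w = √(2b)·v, so √(2b) = 27.049492/2.488 = 10.871982.
b = (√(2b))²/2 = 118.199999/2 = 59.100000.
(Check via u − w = 2F/√(2b): u − w = -1.550776, 2F/√(2b) = -1.550775.)

b = 59.1 N·s/m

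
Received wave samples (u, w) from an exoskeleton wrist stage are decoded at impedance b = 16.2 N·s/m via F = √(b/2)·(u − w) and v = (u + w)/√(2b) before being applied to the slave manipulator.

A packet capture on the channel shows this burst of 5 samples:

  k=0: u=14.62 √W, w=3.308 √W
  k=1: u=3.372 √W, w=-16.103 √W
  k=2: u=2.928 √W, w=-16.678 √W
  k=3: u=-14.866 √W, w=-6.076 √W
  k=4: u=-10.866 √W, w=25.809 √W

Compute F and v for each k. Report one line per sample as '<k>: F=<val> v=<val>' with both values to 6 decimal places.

0: F=32.194516 v=3.149629
1: F=55.426822 v=-2.236609
2: F=55.799654 v=-2.415629
3: F=-25.016779 v=-3.679134
4: F=-104.378880 v=2.625218

k=0: u−w=11.312000, u+w=17.928000; √(b/2)=2.846050, √(2b)=5.692100; F=2.846050×11.312=32.194516, v=17.928000/5.692100=3.149629
k=1: u−w=19.475000, u+w=-12.731000; √(b/2)=2.846050, √(2b)=5.692100; F=2.846050×19.475=55.426822, v=-12.731000/5.692100=-2.236609
k=2: u−w=19.606000, u+w=-13.750000; √(b/2)=2.846050, √(2b)=5.692100; F=2.846050×19.606=55.799654, v=-13.750000/5.692100=-2.415629
k=3: u−w=-8.790000, u+w=-20.942000; √(b/2)=2.846050, √(2b)=5.692100; F=2.846050×(-8.79)=-25.016779, v=-20.942000/5.692100=-3.679134
k=4: u−w=-36.675000, u+w=14.943000; √(b/2)=2.846050, √(2b)=5.692100; F=2.846050×(-36.675)=-104.378880, v=14.943000/5.692100=2.625218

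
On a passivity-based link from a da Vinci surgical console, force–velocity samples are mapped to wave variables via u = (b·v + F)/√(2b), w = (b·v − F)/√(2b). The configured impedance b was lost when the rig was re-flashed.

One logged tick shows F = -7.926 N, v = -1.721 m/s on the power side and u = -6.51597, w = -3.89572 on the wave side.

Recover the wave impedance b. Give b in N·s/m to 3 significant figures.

u + w = -10.4117;  u + w = √(2b)·v, so √(2b) = -10.4117/(-1.721) = 6.0498.
b = (√(2b))²/2 = 36.6000/2 = 18.3000.
(Check via u − w = 2F/√(2b): u − w = -2.6203, 2F/√(2b) = -2.6203.)

b = 18.3 N·s/m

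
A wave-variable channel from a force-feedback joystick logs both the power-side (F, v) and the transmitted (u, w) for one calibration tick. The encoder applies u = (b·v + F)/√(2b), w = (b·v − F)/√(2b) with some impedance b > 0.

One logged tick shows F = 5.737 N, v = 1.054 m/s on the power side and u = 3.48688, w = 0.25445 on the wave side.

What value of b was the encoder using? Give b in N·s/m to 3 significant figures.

b = 6.3 N·s/m

u + w = 3.74133;  u + w = √(2b)·v, so √(2b) = 3.74133/1.054 = 3.54965.
b = (√(2b))²/2 = 12.60001/2 = 6.30000.
(Check via u − w = 2F/√(2b): u − w = 3.23243, 2F/√(2b) = 3.23243.)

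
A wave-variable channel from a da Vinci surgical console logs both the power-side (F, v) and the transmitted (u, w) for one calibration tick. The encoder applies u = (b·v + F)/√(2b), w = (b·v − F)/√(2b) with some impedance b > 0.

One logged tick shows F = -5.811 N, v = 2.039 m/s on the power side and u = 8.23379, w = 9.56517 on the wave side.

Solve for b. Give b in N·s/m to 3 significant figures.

u + w = 17.7990;  u + w = √(2b)·v, so √(2b) = 17.7990/2.039 = 8.7293.
b = (√(2b))²/2 = 76.2000/2 = 38.1000.
(Check via u − w = 2F/√(2b): u − w = -1.3314, 2F/√(2b) = -1.3314.)

b = 38.1 N·s/m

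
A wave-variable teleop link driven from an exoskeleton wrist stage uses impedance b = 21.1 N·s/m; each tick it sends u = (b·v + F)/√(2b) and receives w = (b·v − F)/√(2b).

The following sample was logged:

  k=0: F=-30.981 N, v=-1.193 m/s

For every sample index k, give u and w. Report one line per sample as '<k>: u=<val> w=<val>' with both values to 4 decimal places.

k=0: b·v=21.1×(-1.193)=-25.1723; √(2b)=6.4962; u=(-25.1723+(-30.981))/6.4962=-8.6441, w=(-25.1723−(-30.981))/6.4962=0.8942

0: u=-8.6441 w=0.8942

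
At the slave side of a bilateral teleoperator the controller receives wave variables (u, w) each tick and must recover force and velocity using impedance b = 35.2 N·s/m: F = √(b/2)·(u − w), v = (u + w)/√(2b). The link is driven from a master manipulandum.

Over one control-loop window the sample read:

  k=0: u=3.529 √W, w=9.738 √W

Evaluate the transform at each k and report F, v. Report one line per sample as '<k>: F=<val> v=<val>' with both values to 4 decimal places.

0: F=-26.0482 v=1.5812

k=0: u−w=-6.2090, u+w=13.2670; √(b/2)=4.1952, √(2b)=8.3905; F=4.1952×(-6.209)=-26.0482, v=13.2670/8.3905=1.5812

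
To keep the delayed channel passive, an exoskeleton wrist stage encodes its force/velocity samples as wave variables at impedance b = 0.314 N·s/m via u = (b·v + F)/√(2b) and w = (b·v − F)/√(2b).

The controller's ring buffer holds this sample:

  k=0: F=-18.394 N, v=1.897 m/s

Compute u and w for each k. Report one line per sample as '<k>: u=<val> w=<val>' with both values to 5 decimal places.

0: u=-22.45948 w=23.96279

k=0: b·v=0.314×1.897=0.59566; √(2b)=0.79246; u=(0.59566+(-18.394))/0.79246=-22.45948, w=(0.59566−(-18.394))/0.79246=23.96279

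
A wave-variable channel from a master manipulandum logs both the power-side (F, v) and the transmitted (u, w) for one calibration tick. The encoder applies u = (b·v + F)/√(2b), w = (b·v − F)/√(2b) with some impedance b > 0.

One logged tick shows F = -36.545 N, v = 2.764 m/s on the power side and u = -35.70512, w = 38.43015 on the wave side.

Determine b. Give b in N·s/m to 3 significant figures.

b = 0.486 N·s/m

u + w = 2.7250;  u + w = √(2b)·v, so √(2b) = 2.7250/2.764 = 0.9859.
b = (√(2b))²/2 = 0.9720/2 = 0.4860.
(Check via u − w = 2F/√(2b): u − w = -74.1353, 2F/√(2b) = -74.1352.)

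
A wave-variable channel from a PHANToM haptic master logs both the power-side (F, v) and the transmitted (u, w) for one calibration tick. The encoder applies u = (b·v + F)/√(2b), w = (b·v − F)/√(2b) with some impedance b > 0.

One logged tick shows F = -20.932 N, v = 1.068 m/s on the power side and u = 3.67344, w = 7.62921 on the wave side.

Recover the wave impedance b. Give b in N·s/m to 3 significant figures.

b = 56 N·s/m

u + w = 11.3026;  u + w = √(2b)·v, so √(2b) = 11.3026/1.068 = 10.5830.
b = (√(2b))²/2 = 112.0000/2 = 56.0000.
(Check via u − w = 2F/√(2b): u − w = -3.9558, 2F/√(2b) = -3.9558.)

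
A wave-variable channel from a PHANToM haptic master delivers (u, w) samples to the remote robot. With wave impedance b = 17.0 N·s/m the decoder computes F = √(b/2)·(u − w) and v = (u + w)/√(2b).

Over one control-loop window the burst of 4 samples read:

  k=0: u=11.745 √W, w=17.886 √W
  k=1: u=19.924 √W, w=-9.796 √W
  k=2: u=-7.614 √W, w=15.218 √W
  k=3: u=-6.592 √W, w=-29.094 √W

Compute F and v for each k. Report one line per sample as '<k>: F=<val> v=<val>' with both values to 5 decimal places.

k=0: u−w=-6.14100, u+w=29.63100; √(b/2)=2.91548, √(2b)=5.83095; F=2.91548×(-6.141)=-17.90394, v=29.63100/5.83095=5.08167
k=1: u−w=29.72000, u+w=10.12800; √(b/2)=2.91548, √(2b)=5.83095; F=2.91548×29.72=86.64795, v=10.12800/5.83095=1.73694
k=2: u−w=-22.83200, u+w=7.60400; √(b/2)=2.91548, √(2b)=5.83095; F=2.91548×(-22.832)=-66.56615, v=7.60400/5.83095=1.30408
k=3: u−w=22.50200, u+w=-35.68600; √(b/2)=2.91548, √(2b)=5.83095; F=2.91548×22.502=65.60404, v=-35.68600/5.83095=-6.12010

0: F=-17.90394 v=5.08167
1: F=86.64795 v=1.73694
2: F=-66.56615 v=1.30408
3: F=65.60404 v=-6.12010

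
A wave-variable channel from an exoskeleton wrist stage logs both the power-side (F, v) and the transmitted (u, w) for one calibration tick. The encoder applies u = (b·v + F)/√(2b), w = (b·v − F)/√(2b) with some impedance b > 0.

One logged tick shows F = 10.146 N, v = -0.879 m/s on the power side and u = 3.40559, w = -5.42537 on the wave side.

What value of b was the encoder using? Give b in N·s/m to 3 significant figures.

u + w = -2.0198;  u + w = √(2b)·v, so √(2b) = -2.0198/(-0.879) = 2.2978.
b = (√(2b))²/2 = 5.2800/2 = 2.6400.
(Check via u − w = 2F/√(2b): u − w = 8.8310, 2F/√(2b) = 8.8310.)

b = 2.64 N·s/m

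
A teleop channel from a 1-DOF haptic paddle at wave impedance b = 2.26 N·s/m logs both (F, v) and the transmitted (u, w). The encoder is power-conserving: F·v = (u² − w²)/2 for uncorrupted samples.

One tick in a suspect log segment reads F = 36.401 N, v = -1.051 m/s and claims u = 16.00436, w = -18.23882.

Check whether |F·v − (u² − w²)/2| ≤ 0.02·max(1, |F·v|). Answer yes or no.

F·v = 36.401×(-1.051) = -38.25745 W.
(u² − w²)/2 = (256.13954 − 332.65455)/2 = -38.25751 W.
|Δ| = 0.00006;  2% of max(1, |F·v|) = 0.76515.

yes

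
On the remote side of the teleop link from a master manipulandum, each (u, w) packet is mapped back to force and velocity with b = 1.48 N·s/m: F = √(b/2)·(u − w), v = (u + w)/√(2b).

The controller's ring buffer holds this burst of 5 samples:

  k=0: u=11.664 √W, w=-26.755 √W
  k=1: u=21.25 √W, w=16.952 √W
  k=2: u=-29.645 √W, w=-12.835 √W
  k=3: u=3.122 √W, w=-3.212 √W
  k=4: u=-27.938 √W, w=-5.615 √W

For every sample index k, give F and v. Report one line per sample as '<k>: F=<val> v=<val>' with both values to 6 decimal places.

k=0: u−w=38.419000, u+w=-15.091000; √(b/2)=0.860233, √(2b)=1.720465; F=0.860233×38.419=33.049273, v=-15.091000/1.720465=-8.771466
k=1: u−w=4.298000, u+w=38.202000; √(b/2)=0.860233, √(2b)=1.720465; F=0.860233×4.298=3.697279, v=38.202000/1.720465=22.204461
k=2: u−w=-16.810000, u+w=-42.480000; √(b/2)=0.860233, √(2b)=1.720465; F=0.860233×(-16.81)=-14.460509, v=-42.480000/1.720465=-24.690998
k=3: u−w=6.334000, u+w=-0.090000; √(b/2)=0.860233, √(2b)=1.720465; F=0.860233×6.334=5.448713, v=-0.090000/1.720465=-0.052311
k=4: u−w=-22.323000, u+w=-33.553000; √(b/2)=0.860233, √(2b)=1.720465; F=0.860233×(-22.323)=-19.202971, v=-33.553000/1.720465=-19.502285

0: F=33.049273 v=-8.771466
1: F=3.697279 v=22.204461
2: F=-14.460509 v=-24.690998
3: F=5.448713 v=-0.052311
4: F=-19.202971 v=-19.502285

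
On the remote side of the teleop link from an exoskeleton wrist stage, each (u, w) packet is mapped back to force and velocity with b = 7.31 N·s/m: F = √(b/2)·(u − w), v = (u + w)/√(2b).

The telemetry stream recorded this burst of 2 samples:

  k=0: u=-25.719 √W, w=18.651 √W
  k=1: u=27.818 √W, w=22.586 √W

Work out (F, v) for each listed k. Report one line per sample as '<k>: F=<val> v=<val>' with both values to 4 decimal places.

0: F=-84.8268 v=-1.8485
1: F=10.0026 v=13.1823

k=0: u−w=-44.3700, u+w=-7.0680; √(b/2)=1.9118, √(2b)=3.8236; F=1.9118×(-44.37)=-84.8268, v=-7.0680/3.8236=-1.8485
k=1: u−w=5.2320, u+w=50.4040; √(b/2)=1.9118, √(2b)=3.8236; F=1.9118×5.232=10.0026, v=50.4040/3.8236=13.1823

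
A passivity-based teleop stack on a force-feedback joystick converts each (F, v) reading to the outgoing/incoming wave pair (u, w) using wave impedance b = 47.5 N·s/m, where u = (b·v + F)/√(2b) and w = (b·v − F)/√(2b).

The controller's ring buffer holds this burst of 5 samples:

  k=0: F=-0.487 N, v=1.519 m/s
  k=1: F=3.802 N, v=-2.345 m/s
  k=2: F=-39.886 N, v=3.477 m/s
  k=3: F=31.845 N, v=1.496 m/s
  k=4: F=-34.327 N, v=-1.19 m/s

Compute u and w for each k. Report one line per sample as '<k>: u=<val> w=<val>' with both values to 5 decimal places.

k=0: b·v=47.5×1.519=72.15250; √(2b)=9.74679; u=(72.15250+(-0.487))/9.74679=7.35273, w=(72.15250−(-0.487))/9.74679=7.45266
k=1: b·v=47.5×(-2.345)=-111.38750; √(2b)=9.74679; u=(-111.38750+3.802)/9.74679=-11.03804, w=(-111.38750−3.802)/9.74679=-11.81819
k=2: b·v=47.5×3.477=165.15750; √(2b)=9.74679; u=(165.15750+(-39.886))/9.74679=12.85258, w=(165.15750−(-39.886))/9.74679=21.03702
k=3: b·v=47.5×1.496=71.06000; √(2b)=9.74679; u=(71.06000+31.845)/9.74679=10.55783, w=(71.06000−31.845)/9.74679=4.02337
k=4: b·v=47.5×(-1.19)=-56.52500; √(2b)=9.74679; u=(-56.52500+(-34.327))/9.74679=-9.32122, w=(-56.52500−(-34.327))/9.74679=-2.27747

0: u=7.35273 w=7.45266
1: u=-11.03804 w=-11.81819
2: u=12.85258 w=21.03702
3: u=10.55783 w=4.02337
4: u=-9.32122 w=-2.27747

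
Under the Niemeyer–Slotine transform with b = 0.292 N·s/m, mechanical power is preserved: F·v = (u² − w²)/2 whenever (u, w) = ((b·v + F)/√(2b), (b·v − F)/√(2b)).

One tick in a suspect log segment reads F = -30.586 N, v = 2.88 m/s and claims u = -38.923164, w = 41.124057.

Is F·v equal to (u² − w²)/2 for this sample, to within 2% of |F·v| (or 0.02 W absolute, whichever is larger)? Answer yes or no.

F·v = (-30.586)×2.88 = -88.087680 W.
(u² − w²)/2 = (1515.012696 − 1691.188064)/2 = -88.087684 W.
|Δ| = 0.000004;  2% of max(1, |F·v|) = 1.761754.

yes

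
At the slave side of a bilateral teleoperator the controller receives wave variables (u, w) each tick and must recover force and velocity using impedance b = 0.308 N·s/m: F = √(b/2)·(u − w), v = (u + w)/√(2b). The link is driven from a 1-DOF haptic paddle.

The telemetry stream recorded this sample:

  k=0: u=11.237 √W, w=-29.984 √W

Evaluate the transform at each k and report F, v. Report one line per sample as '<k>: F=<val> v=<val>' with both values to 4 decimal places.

0: F=16.1763 v=-23.8859

k=0: u−w=41.2210, u+w=-18.7470; √(b/2)=0.3924, √(2b)=0.7849; F=0.3924×41.221=16.1763, v=-18.7470/0.7849=-23.8859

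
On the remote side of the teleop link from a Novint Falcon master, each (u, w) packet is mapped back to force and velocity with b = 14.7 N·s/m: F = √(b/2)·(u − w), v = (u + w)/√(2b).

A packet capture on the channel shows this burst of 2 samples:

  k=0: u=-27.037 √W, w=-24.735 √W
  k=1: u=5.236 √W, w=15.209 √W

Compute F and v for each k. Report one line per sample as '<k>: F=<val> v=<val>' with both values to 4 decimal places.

k=0: u−w=-2.3020, u+w=-51.7720; √(b/2)=2.7111, √(2b)=5.4222; F=2.7111×(-2.302)=-6.2409, v=-51.7720/5.4222=-9.5482
k=1: u−w=-9.9730, u+w=20.4450; √(b/2)=2.7111, √(2b)=5.4222; F=2.7111×(-9.973)=-27.0377, v=20.4450/5.4222=3.7706

0: F=-6.2409 v=-9.5482
1: F=-27.0377 v=3.7706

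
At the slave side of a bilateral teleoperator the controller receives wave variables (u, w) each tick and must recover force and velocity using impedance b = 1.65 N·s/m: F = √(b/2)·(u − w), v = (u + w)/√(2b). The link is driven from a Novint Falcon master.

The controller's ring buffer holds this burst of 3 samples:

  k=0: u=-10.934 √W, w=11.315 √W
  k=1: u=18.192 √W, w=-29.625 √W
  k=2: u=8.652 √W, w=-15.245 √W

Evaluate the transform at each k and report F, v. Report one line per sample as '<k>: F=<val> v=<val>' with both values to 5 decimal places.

0: F=-20.20866 v=0.20973
1: F=43.43195 v=-6.29366
2: F=21.70553 v=-3.62933

k=0: u−w=-22.24900, u+w=0.38100; √(b/2)=0.90830, √(2b)=1.81659; F=0.90830×(-22.249)=-20.20866, v=0.38100/1.81659=0.20973
k=1: u−w=47.81700, u+w=-11.43300; √(b/2)=0.90830, √(2b)=1.81659; F=0.90830×47.817=43.43195, v=-11.43300/1.81659=-6.29366
k=2: u−w=23.89700, u+w=-6.59300; √(b/2)=0.90830, √(2b)=1.81659; F=0.90830×23.897=21.70553, v=-6.59300/1.81659=-3.62933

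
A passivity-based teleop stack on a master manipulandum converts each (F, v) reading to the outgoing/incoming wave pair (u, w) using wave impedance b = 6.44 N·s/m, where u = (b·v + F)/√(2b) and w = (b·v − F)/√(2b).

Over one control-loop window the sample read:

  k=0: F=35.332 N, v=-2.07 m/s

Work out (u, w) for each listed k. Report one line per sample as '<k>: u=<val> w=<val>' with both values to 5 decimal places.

0: u=6.13039 w=-13.55936

k=0: b·v=6.44×(-2.07)=-13.33080; √(2b)=3.58887; u=(-13.33080+35.332)/3.58887=6.13039, w=(-13.33080−35.332)/3.58887=-13.55936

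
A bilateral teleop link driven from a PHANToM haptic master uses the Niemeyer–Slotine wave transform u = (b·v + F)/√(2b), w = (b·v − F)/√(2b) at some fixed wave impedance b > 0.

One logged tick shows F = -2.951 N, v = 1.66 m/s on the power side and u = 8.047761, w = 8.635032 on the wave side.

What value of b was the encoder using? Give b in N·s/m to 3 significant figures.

u + w = 16.682793;  u + w = √(2b)·v, so √(2b) = 16.682793/1.66 = 10.049875.
b = (√(2b))²/2 = 100.999994/2 = 50.499997.
(Check via u − w = 2F/√(2b): u − w = -0.587271, 2F/√(2b) = -0.587271.)

b = 50.5 N·s/m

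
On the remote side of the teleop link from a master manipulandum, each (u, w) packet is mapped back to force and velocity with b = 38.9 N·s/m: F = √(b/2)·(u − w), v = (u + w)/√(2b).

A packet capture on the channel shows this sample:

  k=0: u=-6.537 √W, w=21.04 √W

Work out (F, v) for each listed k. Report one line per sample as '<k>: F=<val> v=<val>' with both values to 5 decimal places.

k=0: u−w=-27.57700, u+w=14.50300; √(b/2)=4.41022, √(2b)=8.82043; F=4.41022×(-27.577)=-121.62051, v=14.50300/8.82043=1.64425

0: F=-121.62051 v=1.64425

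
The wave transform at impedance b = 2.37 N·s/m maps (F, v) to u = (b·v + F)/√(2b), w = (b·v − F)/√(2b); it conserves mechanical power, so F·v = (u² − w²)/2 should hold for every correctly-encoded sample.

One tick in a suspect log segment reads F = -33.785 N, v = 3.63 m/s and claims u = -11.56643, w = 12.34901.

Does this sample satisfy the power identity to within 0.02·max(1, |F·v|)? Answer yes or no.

F·v = (-33.785)×3.63 = -122.63955 W.
(u² − w²)/2 = (133.78230 − 152.49805)/2 = -9.35787 W.
|Δ| = 113.28168;  2% of max(1, |F·v|) = 2.45279.

no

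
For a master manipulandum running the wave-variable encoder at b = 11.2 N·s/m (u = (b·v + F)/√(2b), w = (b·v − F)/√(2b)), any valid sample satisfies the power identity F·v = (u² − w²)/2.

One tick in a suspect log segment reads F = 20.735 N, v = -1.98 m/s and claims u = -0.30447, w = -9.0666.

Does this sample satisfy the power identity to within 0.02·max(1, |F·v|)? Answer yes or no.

F·v = 20.735×(-1.98) = -41.0553 W.
(u² − w²)/2 = (0.0927 − 82.2032)/2 = -41.0553 W.
|Δ| = 0.0000;  2% of max(1, |F·v|) = 0.8211.

yes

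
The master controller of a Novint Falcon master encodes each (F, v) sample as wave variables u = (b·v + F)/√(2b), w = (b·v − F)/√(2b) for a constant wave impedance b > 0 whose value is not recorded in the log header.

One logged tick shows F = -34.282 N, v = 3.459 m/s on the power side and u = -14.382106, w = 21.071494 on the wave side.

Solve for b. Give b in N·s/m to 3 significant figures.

u + w = 6.689388;  u + w = √(2b)·v, so √(2b) = 6.689388/3.459 = 1.933908.
b = (√(2b))²/2 = 3.740000/2 = 1.870000.
(Check via u − w = 2F/√(2b): u − w = -35.453600, 2F/√(2b) = -35.453598.)

b = 1.87 N·s/m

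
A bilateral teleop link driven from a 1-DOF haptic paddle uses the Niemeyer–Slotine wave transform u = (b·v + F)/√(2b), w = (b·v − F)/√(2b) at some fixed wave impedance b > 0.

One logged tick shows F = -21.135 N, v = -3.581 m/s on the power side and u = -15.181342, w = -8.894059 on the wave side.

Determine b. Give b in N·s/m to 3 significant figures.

b = 22.6 N·s/m

u + w = -24.075401;  u + w = √(2b)·v, so √(2b) = -24.075401/(-3.581) = 6.723094.
b = (√(2b))²/2 = 45.199998/2 = 22.599999.
(Check via u − w = 2F/√(2b): u − w = -6.287283, 2F/√(2b) = -6.287283.)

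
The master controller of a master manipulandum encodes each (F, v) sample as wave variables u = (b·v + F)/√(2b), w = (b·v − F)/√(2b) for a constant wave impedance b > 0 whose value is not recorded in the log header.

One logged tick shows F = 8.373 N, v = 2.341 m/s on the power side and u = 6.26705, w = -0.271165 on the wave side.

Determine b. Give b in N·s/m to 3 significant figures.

u + w = 5.995885;  u + w = √(2b)·v, so √(2b) = 5.995885/2.341 = 2.561249.
b = (√(2b))²/2 = 6.559999/2 = 3.279999.
(Check via u − w = 2F/√(2b): u − w = 6.538215, 2F/√(2b) = 6.538215.)

b = 3.28 N·s/m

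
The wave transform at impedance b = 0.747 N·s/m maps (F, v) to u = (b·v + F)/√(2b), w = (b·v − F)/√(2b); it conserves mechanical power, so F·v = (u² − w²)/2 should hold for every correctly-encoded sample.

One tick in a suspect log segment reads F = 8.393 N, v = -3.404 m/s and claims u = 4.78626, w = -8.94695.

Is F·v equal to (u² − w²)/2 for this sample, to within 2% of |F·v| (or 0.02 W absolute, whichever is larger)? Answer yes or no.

yes

F·v = 8.393×(-3.404) = -28.5698 W.
(u² − w²)/2 = (22.9083 − 80.0479)/2 = -28.5698 W.
|Δ| = 0.0000;  2% of max(1, |F·v|) = 0.5714.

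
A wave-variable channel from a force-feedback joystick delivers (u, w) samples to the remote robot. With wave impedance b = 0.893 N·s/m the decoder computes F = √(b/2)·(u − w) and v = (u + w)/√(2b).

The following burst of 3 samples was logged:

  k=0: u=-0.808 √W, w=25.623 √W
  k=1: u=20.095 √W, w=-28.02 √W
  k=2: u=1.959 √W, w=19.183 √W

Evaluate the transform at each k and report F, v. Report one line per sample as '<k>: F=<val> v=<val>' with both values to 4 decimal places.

k=0: u−w=-26.4310, u+w=24.8150; √(b/2)=0.6682, √(2b)=1.3364; F=0.6682×(-26.431)=-17.6614, v=24.8150/1.3364=18.5684
k=1: u−w=48.1150, u+w=-7.9250; √(b/2)=0.6682, √(2b)=1.3364; F=0.6682×48.115=32.1508, v=-7.9250/1.3364=-5.9301
k=2: u−w=-17.2240, u+w=21.1420; √(b/2)=0.6682, √(2b)=1.3364; F=0.6682×(-17.224)=-11.5092, v=21.1420/1.3364=15.8200

0: F=-17.6614 v=18.5684
1: F=32.1508 v=-5.9301
2: F=-11.5092 v=15.8200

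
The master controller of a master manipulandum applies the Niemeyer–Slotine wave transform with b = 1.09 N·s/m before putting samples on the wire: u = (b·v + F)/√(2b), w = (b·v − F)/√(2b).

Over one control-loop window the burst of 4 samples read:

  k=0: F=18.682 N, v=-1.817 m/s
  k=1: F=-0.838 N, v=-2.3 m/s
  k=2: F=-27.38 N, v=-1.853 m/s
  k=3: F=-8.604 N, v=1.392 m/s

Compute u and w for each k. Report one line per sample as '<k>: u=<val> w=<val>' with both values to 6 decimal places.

0: u=11.311663 w=-13.994431
1: u=-2.265520 w=-1.130389
2: u=-19.912037 w=17.176115
3: u=-4.799732 w=6.854996

k=0: b·v=1.09×(-1.817)=-1.980530; √(2b)=1.476482; u=(-1.980530+18.682)/1.476482=11.311663, w=(-1.980530−18.682)/1.476482=-13.994431
k=1: b·v=1.09×(-2.3)=-2.507000; √(2b)=1.476482; u=(-2.507000+(-0.838))/1.476482=-2.265520, w=(-2.507000−(-0.838))/1.476482=-1.130389
k=2: b·v=1.09×(-1.853)=-2.019770; √(2b)=1.476482; u=(-2.019770+(-27.38))/1.476482=-19.912037, w=(-2.019770−(-27.38))/1.476482=17.176115
k=3: b·v=1.09×1.392=1.517280; √(2b)=1.476482; u=(1.517280+(-8.604))/1.476482=-4.799732, w=(1.517280−(-8.604))/1.476482=6.854996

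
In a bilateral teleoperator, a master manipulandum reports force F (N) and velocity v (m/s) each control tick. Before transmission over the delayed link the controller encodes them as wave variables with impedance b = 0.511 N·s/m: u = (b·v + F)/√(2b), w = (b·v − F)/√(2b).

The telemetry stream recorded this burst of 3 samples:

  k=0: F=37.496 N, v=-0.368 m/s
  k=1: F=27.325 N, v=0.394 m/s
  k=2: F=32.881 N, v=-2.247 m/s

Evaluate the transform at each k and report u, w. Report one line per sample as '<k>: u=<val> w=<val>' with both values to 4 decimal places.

0: u=36.9042 w=-37.2762
1: u=27.2285 w=-26.8301
2: u=31.3894 w=-33.6610

k=0: b·v=0.511×(-0.368)=-0.1880; √(2b)=1.0109; u=(-0.1880+37.496)/1.0109=36.9042, w=(-0.1880−37.496)/1.0109=-37.2762
k=1: b·v=0.511×0.394=0.2013; √(2b)=1.0109; u=(0.2013+27.325)/1.0109=27.2285, w=(0.2013−27.325)/1.0109=-26.8301
k=2: b·v=0.511×(-2.247)=-1.1482; √(2b)=1.0109; u=(-1.1482+32.881)/1.0109=31.3894, w=(-1.1482−32.881)/1.0109=-33.6610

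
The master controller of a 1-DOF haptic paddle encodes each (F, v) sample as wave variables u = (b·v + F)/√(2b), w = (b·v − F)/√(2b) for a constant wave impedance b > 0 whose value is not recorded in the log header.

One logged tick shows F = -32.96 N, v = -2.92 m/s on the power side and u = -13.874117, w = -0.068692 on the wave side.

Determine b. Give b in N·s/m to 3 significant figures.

u + w = -13.942809;  u + w = √(2b)·v, so √(2b) = -13.942809/(-2.92) = 4.774935.
b = (√(2b))²/2 = 22.800000/2 = 11.400000.
(Check via u − w = 2F/√(2b): u − w = -13.805425, 2F/√(2b) = -13.805425.)

b = 11.4 N·s/m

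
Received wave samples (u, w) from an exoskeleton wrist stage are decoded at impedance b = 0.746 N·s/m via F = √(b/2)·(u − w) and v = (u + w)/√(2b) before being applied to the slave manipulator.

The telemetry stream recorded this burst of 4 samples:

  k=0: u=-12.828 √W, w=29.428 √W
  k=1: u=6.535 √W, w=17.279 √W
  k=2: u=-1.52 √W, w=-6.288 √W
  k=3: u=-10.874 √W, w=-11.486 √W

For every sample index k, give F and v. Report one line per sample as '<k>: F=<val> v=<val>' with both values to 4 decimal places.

0: F=-25.8073 v=13.5901
1: F=-6.5618 v=19.4961
2: F=2.9120 v=-6.3923
3: F=0.3738 v=-18.3057

k=0: u−w=-42.2560, u+w=16.6000; √(b/2)=0.6107, √(2b)=1.2215; F=0.6107×(-42.256)=-25.8073, v=16.6000/1.2215=13.5901
k=1: u−w=-10.7440, u+w=23.8140; √(b/2)=0.6107, √(2b)=1.2215; F=0.6107×(-10.744)=-6.5618, v=23.8140/1.2215=19.4961
k=2: u−w=4.7680, u+w=-7.8080; √(b/2)=0.6107, √(2b)=1.2215; F=0.6107×4.768=2.9120, v=-7.8080/1.2215=-6.3923
k=3: u−w=0.6120, u+w=-22.3600; √(b/2)=0.6107, √(2b)=1.2215; F=0.6107×0.612=0.3738, v=-22.3600/1.2215=-18.3057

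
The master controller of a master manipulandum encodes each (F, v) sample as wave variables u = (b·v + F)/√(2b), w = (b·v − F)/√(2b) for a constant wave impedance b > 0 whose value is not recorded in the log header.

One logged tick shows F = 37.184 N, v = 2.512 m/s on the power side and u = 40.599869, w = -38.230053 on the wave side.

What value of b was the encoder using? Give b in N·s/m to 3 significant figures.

b = 0.445 N·s/m

u + w = 2.369816;  u + w = √(2b)·v, so √(2b) = 2.369816/2.512 = 0.943398.
b = (√(2b))²/2 = 0.890000/2 = 0.445000.
(Check via u − w = 2F/√(2b): u − w = 78.829922, 2F/√(2b) = 78.829924.)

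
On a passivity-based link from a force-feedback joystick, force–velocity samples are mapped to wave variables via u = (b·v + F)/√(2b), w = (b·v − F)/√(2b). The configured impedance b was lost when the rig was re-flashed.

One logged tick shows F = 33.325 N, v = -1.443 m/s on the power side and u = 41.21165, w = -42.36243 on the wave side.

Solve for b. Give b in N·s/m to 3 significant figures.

u + w = -1.15078;  u + w = √(2b)·v, so √(2b) = -1.15078/(-1.443) = 0.79749.
b = (√(2b))²/2 = 0.63599/2 = 0.31800.
(Check via u − w = 2F/√(2b): u − w = 83.57408, 2F/√(2b) = 83.57458.)

b = 0.318 N·s/m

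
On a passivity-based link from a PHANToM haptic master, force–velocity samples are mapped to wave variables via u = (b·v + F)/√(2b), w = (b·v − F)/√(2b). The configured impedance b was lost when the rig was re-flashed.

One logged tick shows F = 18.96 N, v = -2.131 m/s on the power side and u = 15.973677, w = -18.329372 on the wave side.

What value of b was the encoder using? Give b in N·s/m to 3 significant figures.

u + w = -2.355695;  u + w = √(2b)·v, so √(2b) = -2.355695/(-2.131) = 1.105441.
b = (√(2b))²/2 = 1.222000/2 = 0.611000.
(Check via u − w = 2F/√(2b): u − w = 34.303049, 2F/√(2b) = 34.303049.)

b = 0.611 N·s/m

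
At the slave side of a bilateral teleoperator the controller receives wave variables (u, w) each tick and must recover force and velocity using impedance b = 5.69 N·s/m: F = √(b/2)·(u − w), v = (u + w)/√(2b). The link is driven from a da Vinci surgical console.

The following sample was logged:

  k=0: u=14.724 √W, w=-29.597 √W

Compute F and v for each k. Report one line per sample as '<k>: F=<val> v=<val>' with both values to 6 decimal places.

0: F=74.756797 v=-4.408872

k=0: u−w=44.321000, u+w=-14.873000; √(b/2)=1.686713, √(2b)=3.373426; F=1.686713×44.321=74.756797, v=-14.873000/3.373426=-4.408872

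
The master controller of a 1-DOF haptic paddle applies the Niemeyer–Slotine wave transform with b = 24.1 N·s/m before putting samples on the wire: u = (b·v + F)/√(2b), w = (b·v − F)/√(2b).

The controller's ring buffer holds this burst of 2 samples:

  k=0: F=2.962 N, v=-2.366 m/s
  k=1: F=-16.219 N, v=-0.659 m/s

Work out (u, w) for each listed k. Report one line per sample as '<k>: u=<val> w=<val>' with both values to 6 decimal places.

0: u=-7.786482 w=-8.639762
1: u=-4.623743 w=0.048555

k=0: b·v=24.1×(-2.366)=-57.020600; √(2b)=6.942622; u=(-57.020600+2.962)/6.942622=-7.786482, w=(-57.020600−2.962)/6.942622=-8.639762
k=1: b·v=24.1×(-0.659)=-15.881900; √(2b)=6.942622; u=(-15.881900+(-16.219))/6.942622=-4.623743, w=(-15.881900−(-16.219))/6.942622=0.048555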